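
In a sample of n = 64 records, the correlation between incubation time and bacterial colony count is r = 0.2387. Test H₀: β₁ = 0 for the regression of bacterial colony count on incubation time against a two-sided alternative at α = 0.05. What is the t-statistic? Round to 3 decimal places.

t = r·√(n − 2)/√(1 − r²) = 0.2387·√62/√0.943022 = 1.935.
df = n − 2 = 62.
Two-sided p ≈ 0.0575, which is ≥ 0.05, so fail to reject H₀.
The data do not give significant evidence of a linear association between incubation time and bacterial colony count.

t = 1.935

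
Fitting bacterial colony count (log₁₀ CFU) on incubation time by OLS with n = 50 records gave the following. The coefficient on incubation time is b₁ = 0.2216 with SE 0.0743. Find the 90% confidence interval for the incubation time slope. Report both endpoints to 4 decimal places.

(0.0970, 0.3462)

df = n − 2 = 50 − 2 = 48.
t* = t_{0.05, 48} = 1.677224.
Margin = t* × SE = 1.677224 × 0.0743 = 0.124618.
CI: 0.2216 ± 0.124618 → (0.0970, 0.3462).
With 90% confidence, each one-unit increase in incubation time is associated with a change of between 0.0970 and 0.3462 log₁₀ CFU in bacterial colony count.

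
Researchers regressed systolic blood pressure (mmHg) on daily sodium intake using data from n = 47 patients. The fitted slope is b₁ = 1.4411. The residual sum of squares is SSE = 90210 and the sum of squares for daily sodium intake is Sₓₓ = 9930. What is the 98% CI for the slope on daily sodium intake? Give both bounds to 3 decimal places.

(0.357, 2.525)

MSE = SSE/(n − 2) = 90210/45 = 2004.67.
SE(b₁) = √(MSE/Sₓₓ) = √(2004.67/9930) = 0.44931.
df = n − 2 = 45.
t* = t_{0.01, 45} = 2.412116.
Margin = t* × SE = 2.412116 × 0.44931 = 1.08379.
CI: 1.4411 ± 1.08379 → (0.357, 2.525).
With 98% confidence, each one-unit increase in daily sodium intake is associated with a change of between 0.357 and 2.525 mmHg in systolic blood pressure.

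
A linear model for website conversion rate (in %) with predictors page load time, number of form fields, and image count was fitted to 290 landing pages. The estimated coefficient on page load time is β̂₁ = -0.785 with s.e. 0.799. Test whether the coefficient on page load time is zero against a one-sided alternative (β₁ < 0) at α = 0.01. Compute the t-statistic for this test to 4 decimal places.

t = -0.9825

H₀: β₁ = 0 vs H₁: β₁ < 0.
t = (β̂₁ − β₁⁰)/SE = -0.785 / 0.799 = -0.9825.
df = n − k − 1 = 290 − 3 − 1 = 286.
One-sided p ≈ 0.1633, which is ≥ 0.01, so fail to reject H₀.
The data do not give significant evidence that the true slope on page load time is negative, holding the other predictors fixed.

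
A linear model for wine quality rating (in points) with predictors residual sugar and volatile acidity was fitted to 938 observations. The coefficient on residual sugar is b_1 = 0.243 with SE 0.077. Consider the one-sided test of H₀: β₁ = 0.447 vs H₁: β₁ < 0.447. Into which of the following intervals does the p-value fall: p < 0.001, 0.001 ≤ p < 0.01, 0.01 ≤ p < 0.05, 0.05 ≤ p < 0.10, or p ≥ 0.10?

t = (0.243 − 0.447) / 0.077 = -2.649.
df = n − k − 1 = 938 − 2 − 1 = 935.
One-sided p = P(T_{935} < t) ≈ 0.0041.
So 0.001 ≤ p < 0.01.

0.001 ≤ p < 0.01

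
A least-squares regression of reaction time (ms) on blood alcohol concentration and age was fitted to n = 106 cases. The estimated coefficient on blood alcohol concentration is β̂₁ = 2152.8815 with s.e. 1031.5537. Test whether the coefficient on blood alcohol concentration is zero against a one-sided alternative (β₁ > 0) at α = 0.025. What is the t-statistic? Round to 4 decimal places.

t = 2.0870

H₀: β₁ = 0 vs H₁: β₁ > 0.
t = (β̂₁ − β₁⁰)/SE = 2152.8815 / 1031.5537 = 2.0870.
df = n − k − 1 = 106 − 2 − 1 = 103.
One-sided p ≈ 0.0197, which is < 0.025, so reject H₀.
There is evidence that the true slope on blood alcohol concentration is positive, holding the other predictors fixed.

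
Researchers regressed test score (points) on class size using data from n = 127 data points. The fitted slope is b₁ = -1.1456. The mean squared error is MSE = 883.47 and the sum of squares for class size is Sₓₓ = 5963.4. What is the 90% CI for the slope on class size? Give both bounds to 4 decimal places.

(-1.7834, -0.5078)

SE(b₁) = √(MSE/Sₓₓ) = √(883.47/5963.4) = 0.384901.
df = n − 2 = 125.
t* = t_{0.05, 125} = 1.657135.
Margin = t* × SE = 1.657135 × 0.384901 = 0.637833.
CI: -1.1456 ± 0.637833 → (-1.7834, -0.5078).
With 90% confidence, each one-unit increase in class size is associated with a change of between -1.7834 and -0.5078 points in test score.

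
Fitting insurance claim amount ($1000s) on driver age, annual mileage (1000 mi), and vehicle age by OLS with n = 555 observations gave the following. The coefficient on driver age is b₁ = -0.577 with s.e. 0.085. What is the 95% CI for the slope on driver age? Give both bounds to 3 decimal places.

(-0.744, -0.410)

df = n − k − 1 = 555 − 3 − 1 = 551.
t* = t_{0.025, 551} = 1.964279.
Margin = t* × SE = 1.964279 × 0.085 = 0.16696.
CI: -0.577 ± 0.16696 → (-0.744, -0.410).
With 95% confidence, each one-unit increase in driver age is associated with a change of between -0.744 and -0.410 $1000s in insurance claim amount, holding the other predictors fixed.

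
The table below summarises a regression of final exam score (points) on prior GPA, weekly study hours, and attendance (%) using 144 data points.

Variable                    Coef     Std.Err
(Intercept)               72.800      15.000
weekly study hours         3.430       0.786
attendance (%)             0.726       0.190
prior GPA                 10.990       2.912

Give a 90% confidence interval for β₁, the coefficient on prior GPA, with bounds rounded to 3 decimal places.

Read off: b = 10.990, SE = 2.912 for prior GPA.
df = n − k − 1 = 144 − 3 − 1 = 140.
t* = t_{0.05, 140} = 1.655811.
Margin = t* × SE = 1.655811 × 2.912 = 4.82172.
CI: 10.990 ± 4.82172 → (6.168, 15.812).

(6.168, 15.812)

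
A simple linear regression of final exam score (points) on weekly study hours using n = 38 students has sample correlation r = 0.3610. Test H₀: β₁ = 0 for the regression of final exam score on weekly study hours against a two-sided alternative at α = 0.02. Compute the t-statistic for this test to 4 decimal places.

t = r·√(n − 2)/√(1 − r²) = 0.3610·√36/√0.869679 = 2.3226.
df = n − 2 = 36.
Two-sided p ≈ 0.0260, which is ≥ 0.02, so fail to reject H₀.
The data do not give significant evidence of a linear association between weekly study hours and final exam score.

t = 2.3226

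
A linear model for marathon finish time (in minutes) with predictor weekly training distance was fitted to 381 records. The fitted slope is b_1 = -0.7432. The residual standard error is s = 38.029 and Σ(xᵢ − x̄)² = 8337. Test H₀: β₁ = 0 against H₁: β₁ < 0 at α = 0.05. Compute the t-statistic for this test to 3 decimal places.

t = -1.784

SE(b_1) = s/√Sₓₓ = 38.029/√8337 = 0.416495.
t = -0.7432 / 0.416495 = -1.784.
df = n − 2 = 379.
One-sided p ≈ 0.0376, which is < 0.05, so reject H₀.
There is evidence that the true slope on weekly training distance is negative.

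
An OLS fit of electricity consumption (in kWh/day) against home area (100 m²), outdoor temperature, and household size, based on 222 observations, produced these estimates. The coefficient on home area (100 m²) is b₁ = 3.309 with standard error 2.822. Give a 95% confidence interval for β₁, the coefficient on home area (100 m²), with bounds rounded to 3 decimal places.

(-2.253, 8.871)

df = n − k − 1 = 222 − 3 − 1 = 218.
t* = t_{0.025, 218} = 1.970906.
Margin = t* × SE = 1.970906 × 2.822 = 5.56190.
CI: 3.309 ± 5.56190 → (-2.253, 8.871).
With 95% confidence, each one-unit increase in home area (100 m²) is associated with a change of between -2.253 and 8.871 kWh/day in electricity consumption, holding the other predictors fixed.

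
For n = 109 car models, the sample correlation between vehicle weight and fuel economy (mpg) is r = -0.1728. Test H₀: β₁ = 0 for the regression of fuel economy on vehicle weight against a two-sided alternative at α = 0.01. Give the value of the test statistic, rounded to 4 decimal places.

t = r·√(n − 2)/√(1 − r²) = -0.1728·√107/√0.97014 = -1.8148.
df = n − 2 = 107.
Two-sided p ≈ 0.0724, which is ≥ 0.01, so fail to reject H₀.
The data do not give significant evidence of a linear association between vehicle weight and fuel economy.

t = -1.8148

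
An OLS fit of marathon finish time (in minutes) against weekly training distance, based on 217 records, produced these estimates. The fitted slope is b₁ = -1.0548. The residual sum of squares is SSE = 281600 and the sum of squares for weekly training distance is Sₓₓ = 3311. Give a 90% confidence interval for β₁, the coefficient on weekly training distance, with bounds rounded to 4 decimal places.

(-2.0938, -0.0158)

MSE = SSE/(n − 2) = 281600/215 = 1309.77.
SE(b₁) = √(MSE/Sₓₓ) = √(1309.77/3311) = 0.628952.
df = n − 2 = 215.
t* = t_{0.05, 215} = 1.651972.
Margin = t* × SE = 1.651972 × 0.628952 = 1.039011.
CI: -1.0548 ± 1.039011 → (-2.0938, -0.0158).
With 90% confidence, each one-unit increase in weekly training distance is associated with a change of between -2.0938 and -0.0158 minutes in marathon finish time.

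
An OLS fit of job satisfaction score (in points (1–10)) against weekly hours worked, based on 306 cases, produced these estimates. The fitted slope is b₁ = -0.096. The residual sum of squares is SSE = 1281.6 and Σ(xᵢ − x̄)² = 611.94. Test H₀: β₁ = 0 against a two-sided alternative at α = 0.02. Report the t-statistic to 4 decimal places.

MSE = SSE/(n − 2) = 1281.6/304 = 4.21579.
SE(b₁) = √(MSE/Sₓₓ) = √(4.21579/611.94) = 0.0830013.
t = -0.096 / 0.0830013 = -1.1566.
df = n − 2 = 304.
Two-sided p ≈ 0.2483, which is ≥ 0.02, so fail to reject H₀.
The data do not give significant evidence of an association between weekly hours worked and job satisfaction score.

t = -1.1566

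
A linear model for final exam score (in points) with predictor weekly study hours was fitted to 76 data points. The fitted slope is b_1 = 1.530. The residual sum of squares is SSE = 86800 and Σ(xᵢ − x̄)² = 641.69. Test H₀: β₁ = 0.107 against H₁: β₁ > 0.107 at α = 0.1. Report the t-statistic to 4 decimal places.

t = 1.0525

MSE = SSE/(n − 2) = 86800/74 = 1172.97.
SE(b_1) = √(MSE/Sₓₓ) = √(1172.97/641.69) = 1.35201.
t = (1.530 − 0.107) / 1.35201 = 1.0525.
df = n − 2 = 74.
One-sided p ≈ 0.1480, which is ≥ 0.1, so fail to reject H₀.
The data do not give significant evidence that the true slope on weekly study hours exceeds 0.107 points per unit.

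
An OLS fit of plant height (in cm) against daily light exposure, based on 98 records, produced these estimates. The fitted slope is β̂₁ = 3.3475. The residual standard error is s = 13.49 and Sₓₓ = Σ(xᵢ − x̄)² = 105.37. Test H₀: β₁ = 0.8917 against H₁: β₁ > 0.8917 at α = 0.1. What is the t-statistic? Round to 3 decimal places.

t = 1.869

SE(β̂₁) = s/√Sₓₓ = 13.49/√105.37 = 1.31418.
t = (3.3475 − 0.8917) / 1.31418 = 1.869.
df = n − 2 = 96.
One-sided p ≈ 0.0324, which is < 0.1, so reject H₀.
There is evidence that the true slope on daily light exposure exceeds 0.8917 cm per unit.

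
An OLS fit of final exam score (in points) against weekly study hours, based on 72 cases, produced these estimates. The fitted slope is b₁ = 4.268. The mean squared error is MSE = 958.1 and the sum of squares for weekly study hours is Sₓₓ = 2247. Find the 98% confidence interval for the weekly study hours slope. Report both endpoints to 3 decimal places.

SE(b₁) = √(MSE/Sₓₓ) = √(958.1/2247) = 0.652986.
df = n − 2 = 70.
t* = t_{0.01, 70} = 2.380807.
Margin = t* × SE = 2.380807 × 0.652986 = 1.55463.
CI: 4.268 ± 1.55463 → (2.713, 5.823).
With 98% confidence, each one-unit increase in weekly study hours is associated with a change of between 2.713 and 5.823 points in final exam score.

(2.713, 5.823)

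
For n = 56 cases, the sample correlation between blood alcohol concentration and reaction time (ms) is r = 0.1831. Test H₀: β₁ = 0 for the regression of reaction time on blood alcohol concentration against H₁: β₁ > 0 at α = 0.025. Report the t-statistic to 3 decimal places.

t = r·√(n − 2)/√(1 − r²) = 0.1831·√54/√0.966474 = 1.369.
df = n − 2 = 54.
One-sided p ≈ 0.0884, which is ≥ 0.025, so fail to reject H₀.
The data do not give significant evidence of a linear association between blood alcohol concentration and reaction time.

t = 1.369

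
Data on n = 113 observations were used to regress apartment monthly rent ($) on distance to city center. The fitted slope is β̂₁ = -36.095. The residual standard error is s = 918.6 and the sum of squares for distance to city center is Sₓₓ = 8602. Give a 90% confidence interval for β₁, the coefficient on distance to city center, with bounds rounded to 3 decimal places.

(-52.523, -19.667)

SE(β̂₁) = s/√Sₓₓ = 918.6/√8602 = 9.90437.
df = n − 2 = 111.
t* = t_{0.05, 111} = 1.658697.
Margin = t* × SE = 1.658697 × 9.90437 = 16.42835.
CI: -36.095 ± 16.42835 → (-52.523, -19.667).
With 90% confidence, each one-unit increase in distance to city center is associated with a change of between -52.523 and -19.667 $ in apartment monthly rent.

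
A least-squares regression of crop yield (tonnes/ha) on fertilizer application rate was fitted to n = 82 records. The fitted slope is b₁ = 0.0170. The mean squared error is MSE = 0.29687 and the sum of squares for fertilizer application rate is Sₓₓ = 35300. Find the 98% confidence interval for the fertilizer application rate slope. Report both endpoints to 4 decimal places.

(0.0101, 0.0239)

SE(b₁) = √(MSE/Sₓₓ) = √(0.29687/35300) = 0.00289999.
df = n − 2 = 80.
t* = t_{0.01, 80} = 2.373868.
Margin = t* × SE = 2.373868 × 0.00289999 = 0.006884.
CI: 0.0170 ± 0.006884 → (0.0101, 0.0239).
With 98% confidence, each one-unit increase in fertilizer application rate is associated with a change of between 0.0101 and 0.0239 tonnes/ha in crop yield.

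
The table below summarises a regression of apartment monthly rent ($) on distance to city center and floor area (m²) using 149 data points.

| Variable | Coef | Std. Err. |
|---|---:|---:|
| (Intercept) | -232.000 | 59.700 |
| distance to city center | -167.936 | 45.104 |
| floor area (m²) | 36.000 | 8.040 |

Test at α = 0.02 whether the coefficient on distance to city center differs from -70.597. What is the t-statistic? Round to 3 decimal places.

t = -2.158

Read off: b = -167.936, SE = 45.104 for distance to city center.
H₀: β₁ = -70.597 vs H₁: β₁ ≠ -70.597.
t = (-167.936 − (-70.597)) / 45.104 = -2.158.
df = n − k − 1 = 149 − 2 − 1 = 146.
Two-sided p ≈ 0.0326, which is ≥ 0.02, so fail to reject H₀.
The data are consistent with a true slope of -70.597 $ per unit of distance to city center, holding the other predictors fixed.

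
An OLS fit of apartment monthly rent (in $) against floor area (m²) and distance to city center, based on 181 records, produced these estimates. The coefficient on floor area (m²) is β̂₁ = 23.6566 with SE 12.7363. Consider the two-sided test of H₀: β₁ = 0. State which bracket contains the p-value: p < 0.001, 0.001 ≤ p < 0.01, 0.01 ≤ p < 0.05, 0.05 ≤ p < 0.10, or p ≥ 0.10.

t = 23.6566 / 12.7363 = 1.857.
df = n − k − 1 = 181 − 2 − 1 = 178.
Two-sided p = 2·P(T_{178} > |t|) ≈ 0.0649.
So 0.05 ≤ p < 0.10.

0.05 ≤ p < 0.10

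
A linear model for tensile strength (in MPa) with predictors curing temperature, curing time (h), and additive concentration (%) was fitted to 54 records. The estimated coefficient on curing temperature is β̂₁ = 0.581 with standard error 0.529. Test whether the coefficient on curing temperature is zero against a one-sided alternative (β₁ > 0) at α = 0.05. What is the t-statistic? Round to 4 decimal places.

t = 1.0983

H₀: β₁ = 0 vs H₁: β₁ > 0.
t = (β̂₁ − β₁⁰)/SE = 0.581 / 0.529 = 1.0983.
df = n − k − 1 = 54 − 3 − 1 = 50.
One-sided p ≈ 0.1387, which is ≥ 0.05, so fail to reject H₀.
The data do not give significant evidence that the true slope on curing temperature is positive, holding the other predictors fixed.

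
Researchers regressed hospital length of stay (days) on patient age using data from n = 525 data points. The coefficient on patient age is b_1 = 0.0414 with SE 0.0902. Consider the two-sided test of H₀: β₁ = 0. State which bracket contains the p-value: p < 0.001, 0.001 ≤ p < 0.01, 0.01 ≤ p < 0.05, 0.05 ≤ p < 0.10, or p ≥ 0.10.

t = 0.0414 / 0.0902 = 0.459.
df = n − 2 = 525 − 2 = 523.
Two-sided p = 2·P(T_{523} > |t|) ≈ 0.6464.
So p ≥ 0.10.

p ≥ 0.10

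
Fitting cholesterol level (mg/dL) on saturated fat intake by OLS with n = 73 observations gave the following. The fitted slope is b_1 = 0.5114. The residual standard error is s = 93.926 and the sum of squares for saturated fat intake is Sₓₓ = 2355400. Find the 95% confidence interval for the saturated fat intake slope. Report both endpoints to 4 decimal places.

(0.3894, 0.6334)

SE(b_1) = s/√Sₓₓ = 93.926/√2355400 = 0.0612003.
df = n − 2 = 71.
t* = t_{0.025, 71} = 1.993943.
Margin = t* × SE = 1.993943 × 0.0612003 = 0.122030.
CI: 0.5114 ± 0.122030 → (0.3894, 0.6334).
With 95% confidence, each one-unit increase in saturated fat intake is associated with a change of between 0.3894 and 0.6334 mg/dL in cholesterol level.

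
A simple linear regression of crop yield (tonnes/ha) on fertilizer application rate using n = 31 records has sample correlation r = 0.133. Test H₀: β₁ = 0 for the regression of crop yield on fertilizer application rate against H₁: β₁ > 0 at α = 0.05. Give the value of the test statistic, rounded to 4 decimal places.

t = r·√(n − 2)/√(1 − r²) = 0.133·√29/√0.982311 = 0.7226.
df = n − 2 = 29.
One-sided p ≈ 0.2378, which is ≥ 0.05, so fail to reject H₀.
The data do not give significant evidence of a linear association between fertilizer application rate and crop yield.

t = 0.7226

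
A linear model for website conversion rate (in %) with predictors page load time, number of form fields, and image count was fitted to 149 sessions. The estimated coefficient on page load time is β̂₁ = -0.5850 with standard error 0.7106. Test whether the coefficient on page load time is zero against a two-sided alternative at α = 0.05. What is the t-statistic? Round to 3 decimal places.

t = -0.823

H₀: β₁ = 0 vs H₁: β₁ ≠ 0.
t = (β̂₁ − β₁⁰)/SE = -0.5850 / 0.7106 = -0.823.
df = n − k − 1 = 149 − 3 − 1 = 145.
Two-sided p ≈ 0.4117, which is ≥ 0.05, so fail to reject H₀.
The data do not give significant evidence of an association between page load time and website conversion rate, after adjusting for the other predictors.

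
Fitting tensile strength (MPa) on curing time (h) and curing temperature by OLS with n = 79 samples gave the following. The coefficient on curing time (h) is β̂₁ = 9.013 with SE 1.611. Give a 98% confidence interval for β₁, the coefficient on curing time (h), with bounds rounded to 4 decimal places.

(5.1846, 12.8414)

df = n − k − 1 = 79 − 2 − 1 = 76.
t* = t_{0.01, 76} = 2.37642.
Margin = t* × SE = 2.37642 × 1.611 = 3.828413.
CI: 9.013 ± 3.828413 → (5.1846, 12.8414).
With 98% confidence, each one-unit increase in curing time (h) is associated with a change of between 5.1846 and 12.8414 MPa in tensile strength, holding the other predictors fixed.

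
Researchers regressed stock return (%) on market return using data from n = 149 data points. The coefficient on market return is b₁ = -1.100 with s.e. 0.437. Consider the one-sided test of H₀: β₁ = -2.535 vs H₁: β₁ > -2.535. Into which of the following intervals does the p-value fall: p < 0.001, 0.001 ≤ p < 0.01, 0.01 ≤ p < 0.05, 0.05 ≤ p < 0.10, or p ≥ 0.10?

p < 0.001

t = (-1.100 − (-2.535)) / 0.437 = 3.284.
df = n − 2 = 149 − 2 = 147.
One-sided p = P(T_{147} > t) ≈ 0.0006.
So p < 0.001.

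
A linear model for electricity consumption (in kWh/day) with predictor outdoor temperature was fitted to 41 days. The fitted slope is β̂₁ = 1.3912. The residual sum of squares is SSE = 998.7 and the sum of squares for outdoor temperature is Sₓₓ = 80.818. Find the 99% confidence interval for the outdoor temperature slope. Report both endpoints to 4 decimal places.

MSE = SSE/(n − 2) = 998.7/39 = 25.6077.
SE(β̂₁) = √(MSE/Sₓₓ) = √(25.6077/80.818) = 0.5629.
df = n − 2 = 39.
t* = t_{0.005, 39} = 2.707913.
Margin = t* × SE = 2.707913 × 0.5629 = 1.524284.
CI: 1.3912 ± 1.524284 → (-0.1331, 2.9155).
With 99% confidence, each one-unit increase in outdoor temperature is associated with a change of between -0.1331 and 2.9155 kWh/day in electricity consumption.

(-0.1331, 2.9155)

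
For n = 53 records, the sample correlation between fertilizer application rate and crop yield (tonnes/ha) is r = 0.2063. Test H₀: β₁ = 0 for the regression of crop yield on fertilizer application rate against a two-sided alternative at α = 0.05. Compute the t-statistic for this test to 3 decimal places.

t = 1.506

t = r·√(n − 2)/√(1 − r²) = 0.2063·√51/√0.95744 = 1.506.
df = n − 2 = 51.
Two-sided p ≈ 0.1383, which is ≥ 0.05, so fail to reject H₀.
The data do not give significant evidence of a linear association between fertilizer application rate and crop yield.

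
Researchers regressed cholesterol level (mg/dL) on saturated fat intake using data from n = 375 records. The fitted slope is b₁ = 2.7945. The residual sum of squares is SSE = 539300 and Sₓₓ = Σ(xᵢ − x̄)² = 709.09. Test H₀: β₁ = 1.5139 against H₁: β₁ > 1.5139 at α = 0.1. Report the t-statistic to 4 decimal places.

t = 0.8968

MSE = SSE/(n − 2) = 539300/373 = 1445.84.
SE(b₁) = √(MSE/Sₓₓ) = √(1445.84/709.09) = 1.42794.
t = (2.7945 − 1.5139) / 1.42794 = 0.8968.
df = n − 2 = 373.
One-sided p ≈ 0.1852, which is ≥ 0.1, so fail to reject H₀.
The data do not give significant evidence that the true slope on saturated fat intake exceeds 1.5139 mg/dL per unit.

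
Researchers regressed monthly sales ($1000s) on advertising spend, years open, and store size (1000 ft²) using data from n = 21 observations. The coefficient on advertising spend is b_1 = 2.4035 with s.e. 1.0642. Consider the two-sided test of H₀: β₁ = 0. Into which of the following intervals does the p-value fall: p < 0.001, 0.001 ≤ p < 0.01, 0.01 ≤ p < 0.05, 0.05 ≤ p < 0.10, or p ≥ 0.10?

t = 2.4035 / 1.0642 = 2.259.
df = n − k − 1 = 21 − 3 − 1 = 17.
Two-sided p = 2·P(T_{17} > |t|) ≈ 0.0373.
So 0.01 ≤ p < 0.05.

0.01 ≤ p < 0.05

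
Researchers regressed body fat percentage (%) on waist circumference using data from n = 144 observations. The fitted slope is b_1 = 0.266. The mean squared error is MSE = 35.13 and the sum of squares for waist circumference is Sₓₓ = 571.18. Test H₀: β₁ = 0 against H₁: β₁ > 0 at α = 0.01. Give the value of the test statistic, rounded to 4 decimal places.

t = 1.0726

SE(b_1) = √(MSE/Sₓₓ) = √(35.13/571.18) = 0.248001.
t = 0.266 / 0.248001 = 1.0726.
df = n − 2 = 142.
One-sided p ≈ 0.1426, which is ≥ 0.01, so fail to reject H₀.
The data do not give significant evidence that the true slope on waist circumference is positive.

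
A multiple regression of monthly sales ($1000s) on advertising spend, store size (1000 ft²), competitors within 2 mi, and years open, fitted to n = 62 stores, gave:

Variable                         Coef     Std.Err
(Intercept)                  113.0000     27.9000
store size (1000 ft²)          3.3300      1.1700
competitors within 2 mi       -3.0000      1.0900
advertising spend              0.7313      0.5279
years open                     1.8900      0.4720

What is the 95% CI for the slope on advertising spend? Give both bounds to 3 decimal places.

(-0.326, 1.788)

Read off: b = 0.7313, SE = 0.5279 for advertising spend.
df = n − k − 1 = 62 − 4 − 1 = 57.
t* = t_{0.025, 57} = 2.002465.
Margin = t* × SE = 2.002465 × 0.5279 = 1.05710.
CI: 0.7313 ± 1.05710 → (-0.326, 1.788).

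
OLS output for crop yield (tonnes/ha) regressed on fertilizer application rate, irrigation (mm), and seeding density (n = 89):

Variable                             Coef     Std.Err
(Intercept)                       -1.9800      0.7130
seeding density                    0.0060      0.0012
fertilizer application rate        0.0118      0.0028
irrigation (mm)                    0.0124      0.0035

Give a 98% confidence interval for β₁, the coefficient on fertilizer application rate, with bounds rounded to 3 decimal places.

(0.005, 0.018)

Read off: b = 0.0118, SE = 0.0028 for fertilizer application rate.
df = n − k − 1 = 89 − 3 − 1 = 85.
t* = t_{0.01, 85} = 2.371022.
Margin = t* × SE = 2.371022 × 0.0028 = 0.00664.
CI: 0.0118 ± 0.00664 → (0.005, 0.018).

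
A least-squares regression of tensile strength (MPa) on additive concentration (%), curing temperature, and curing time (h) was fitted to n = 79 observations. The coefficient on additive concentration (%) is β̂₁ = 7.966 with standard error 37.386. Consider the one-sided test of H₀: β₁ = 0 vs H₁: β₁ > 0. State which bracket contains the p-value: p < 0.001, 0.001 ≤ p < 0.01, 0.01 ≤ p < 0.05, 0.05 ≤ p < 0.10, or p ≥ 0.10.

t = 7.966 / 37.386 = 0.213.
df = n − k − 1 = 79 − 3 − 1 = 75.
One-sided p = P(T_{75} > t) ≈ 0.4159.
So p ≥ 0.10.

p ≥ 0.10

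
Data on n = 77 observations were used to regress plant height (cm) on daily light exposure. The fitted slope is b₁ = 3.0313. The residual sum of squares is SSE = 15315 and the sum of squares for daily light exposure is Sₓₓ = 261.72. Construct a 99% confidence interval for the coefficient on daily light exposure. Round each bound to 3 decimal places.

(0.697, 5.366)

MSE = SSE/(n − 2) = 15315/75 = 204.2.
SE(b₁) = √(MSE/Sₓₓ) = √(204.2/261.72) = 0.883302.
df = n − 2 = 75.
t* = t_{0.005, 75} = 2.642983.
Margin = t* × SE = 2.642983 × 0.883302 = 2.33455.
CI: 3.0313 ± 2.33455 → (0.697, 5.366).
With 99% confidence, each one-unit increase in daily light exposure is associated with a change of between 0.697 and 5.366 cm in plant height.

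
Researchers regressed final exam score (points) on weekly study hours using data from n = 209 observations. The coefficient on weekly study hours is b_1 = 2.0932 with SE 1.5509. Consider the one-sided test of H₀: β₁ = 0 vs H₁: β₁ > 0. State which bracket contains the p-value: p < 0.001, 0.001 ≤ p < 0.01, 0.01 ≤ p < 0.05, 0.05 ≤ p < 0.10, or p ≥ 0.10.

t = 2.0932 / 1.5509 = 1.350.
df = n − 2 = 209 − 2 = 207.
One-sided p = P(T_{207} > t) ≈ 0.0893.
So 0.05 ≤ p < 0.10.

0.05 ≤ p < 0.10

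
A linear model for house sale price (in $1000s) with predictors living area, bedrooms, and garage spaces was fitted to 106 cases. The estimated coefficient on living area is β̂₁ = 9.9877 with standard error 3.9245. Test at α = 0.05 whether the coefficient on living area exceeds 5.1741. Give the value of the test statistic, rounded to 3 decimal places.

H₀: β₁ = 5.1741 vs H₁: β₁ > 5.1741.
t = (β̂₁ − β₁⁰)/SE = (9.9877 − 5.1741) / 3.9245 = 1.227.
df = n − k − 1 = 106 − 3 − 1 = 102.
One-sided p ≈ 0.1114, which is ≥ 0.05, so fail to reject H₀.
The data do not give significant evidence that the true slope on living area exceeds 5.1741 $1000s per unit, holding the other predictors fixed.

t = 1.227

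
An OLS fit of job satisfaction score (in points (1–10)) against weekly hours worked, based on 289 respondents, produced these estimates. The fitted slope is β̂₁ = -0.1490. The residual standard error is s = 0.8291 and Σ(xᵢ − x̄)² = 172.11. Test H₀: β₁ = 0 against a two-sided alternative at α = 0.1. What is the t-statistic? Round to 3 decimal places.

t = -2.358

SE(β̂₁) = s/√Sₓₓ = 0.8291/√172.11 = 0.0631981.
t = -0.1490 / 0.0631981 = -2.358.
df = n − 2 = 287.
Two-sided p ≈ 0.0191, which is < 0.1, so reject H₀.
There is evidence that weekly hours worked is associated with job satisfaction score.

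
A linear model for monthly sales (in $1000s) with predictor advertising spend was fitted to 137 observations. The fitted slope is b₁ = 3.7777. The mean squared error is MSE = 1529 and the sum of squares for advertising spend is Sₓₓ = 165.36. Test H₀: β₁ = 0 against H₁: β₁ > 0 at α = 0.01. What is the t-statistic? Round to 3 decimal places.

SE(b₁) = √(MSE/Sₓₓ) = √(1529/165.36) = 3.0408.
t = 3.7777 / 3.0408 = 1.242.
df = n − 2 = 135.
One-sided p ≈ 0.1081, which is ≥ 0.01, so fail to reject H₀.
The data do not give significant evidence that the true slope on advertising spend is positive.

t = 1.242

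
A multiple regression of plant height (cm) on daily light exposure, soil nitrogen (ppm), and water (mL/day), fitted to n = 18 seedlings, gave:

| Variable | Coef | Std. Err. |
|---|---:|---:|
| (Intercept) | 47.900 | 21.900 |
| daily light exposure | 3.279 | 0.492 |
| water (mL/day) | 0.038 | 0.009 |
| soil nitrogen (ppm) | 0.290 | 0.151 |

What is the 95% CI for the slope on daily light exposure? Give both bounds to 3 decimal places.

Read off: b = 3.279, SE = 0.492 for daily light exposure.
df = n − k − 1 = 18 − 3 − 1 = 14.
t* = t_{0.025, 14} = 2.144787.
Margin = t* × SE = 2.144787 × 0.492 = 1.05524.
CI: 3.279 ± 1.05524 → (2.224, 4.334).

(2.224, 4.334)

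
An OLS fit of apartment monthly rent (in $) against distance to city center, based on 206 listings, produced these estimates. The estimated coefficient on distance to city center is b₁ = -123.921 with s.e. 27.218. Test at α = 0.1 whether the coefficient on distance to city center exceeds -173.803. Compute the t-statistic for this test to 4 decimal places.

t = 1.8327

H₀: β₁ = -173.803 vs H₁: β₁ > -173.803.
t = (b₁ − β₁⁰)/SE = (-123.921 − (-173.803)) / 27.218 = 1.8327.
df = n − 2 = 206 − 2 = 204.
One-sided p ≈ 0.0342, which is < 0.1, so reject H₀.
There is evidence that the true slope on distance to city center exceeds -173.803 $ per unit.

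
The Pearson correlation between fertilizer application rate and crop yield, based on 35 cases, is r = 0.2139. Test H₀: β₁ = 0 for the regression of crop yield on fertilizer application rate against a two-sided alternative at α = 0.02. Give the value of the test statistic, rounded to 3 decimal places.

t = r·√(n − 2)/√(1 − r²) = 0.2139·√33/√0.954247 = 1.258.
df = n − 2 = 33.
Two-sided p ≈ 0.2173, which is ≥ 0.02, so fail to reject H₀.
The data do not give significant evidence of a linear association between fertilizer application rate and crop yield.

t = 1.258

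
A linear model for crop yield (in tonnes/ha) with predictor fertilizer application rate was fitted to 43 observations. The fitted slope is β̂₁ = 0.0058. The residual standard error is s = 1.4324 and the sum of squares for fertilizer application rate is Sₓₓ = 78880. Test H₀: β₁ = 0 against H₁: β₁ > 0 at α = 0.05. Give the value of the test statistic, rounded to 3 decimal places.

t = 1.137

SE(β̂₁) = s/√Sₓₓ = 1.4324/√78880 = 0.00510013.
t = 0.0058 / 0.00510013 = 1.137.
df = n − 2 = 41.
One-sided p ≈ 0.1310, which is ≥ 0.05, so fail to reject H₀.
The data do not give significant evidence that the true slope on fertilizer application rate is positive.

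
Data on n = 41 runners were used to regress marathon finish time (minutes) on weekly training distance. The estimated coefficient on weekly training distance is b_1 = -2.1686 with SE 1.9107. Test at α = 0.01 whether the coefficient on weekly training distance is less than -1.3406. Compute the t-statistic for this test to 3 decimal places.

t = -0.433

H₀: β₁ = -1.3406 vs H₁: β₁ < -1.3406.
t = (b_1 − β₁⁰)/SE = (-2.1686 − (-1.3406)) / 1.9107 = -0.433.
df = n − 2 = 41 − 2 = 39.
One-sided p ≈ 0.3336, which is ≥ 0.01, so fail to reject H₀.
The data do not give significant evidence that the true slope on weekly training distance is below -1.3406 minutes per unit.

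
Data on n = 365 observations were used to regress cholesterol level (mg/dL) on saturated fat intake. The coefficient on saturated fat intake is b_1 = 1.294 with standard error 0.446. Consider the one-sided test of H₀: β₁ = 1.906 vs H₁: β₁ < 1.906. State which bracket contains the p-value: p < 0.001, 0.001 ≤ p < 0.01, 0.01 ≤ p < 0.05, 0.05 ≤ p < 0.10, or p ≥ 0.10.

0.05 ≤ p < 0.10

t = (1.294 − 1.906) / 0.446 = -1.372.
df = n − 2 = 365 − 2 = 363.
One-sided p = P(T_{363} < t) ≈ 0.0854.
So 0.05 ≤ p < 0.10.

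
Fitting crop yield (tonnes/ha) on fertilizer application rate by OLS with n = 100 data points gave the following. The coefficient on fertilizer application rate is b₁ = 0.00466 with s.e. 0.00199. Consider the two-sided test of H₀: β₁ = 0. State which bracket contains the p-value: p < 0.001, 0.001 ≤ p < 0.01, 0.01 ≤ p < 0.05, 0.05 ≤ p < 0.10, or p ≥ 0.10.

t = 0.00466 / 0.00199 = 2.342.
df = n − 2 = 100 − 2 = 98.
Two-sided p = 2·P(T_{98} > |t|) ≈ 0.0212.
So 0.01 ≤ p < 0.05.

0.01 ≤ p < 0.05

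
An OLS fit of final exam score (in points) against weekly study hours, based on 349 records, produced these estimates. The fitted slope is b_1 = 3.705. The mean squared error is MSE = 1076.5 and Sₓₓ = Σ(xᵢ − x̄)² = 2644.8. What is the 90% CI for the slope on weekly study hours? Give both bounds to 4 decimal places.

SE(b_1) = √(MSE/Sₓₓ) = √(1076.5/2644.8) = 0.637985.
df = n − 2 = 347.
t* = t_{0.05, 347} = 1.649257.
Margin = t* × SE = 1.649257 × 0.637985 = 1.052201.
CI: 3.705 ± 1.052201 → (2.6528, 4.7572).
With 90% confidence, each one-unit increase in weekly study hours is associated with a change of between 2.6528 and 4.7572 points in final exam score.

(2.6528, 4.7572)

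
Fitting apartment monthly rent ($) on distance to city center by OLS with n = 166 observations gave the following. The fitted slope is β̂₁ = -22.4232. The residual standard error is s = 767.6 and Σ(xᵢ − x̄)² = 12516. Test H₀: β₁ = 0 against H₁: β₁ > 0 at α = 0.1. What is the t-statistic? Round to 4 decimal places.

SE(β̂₁) = s/√Sₓₓ = 767.6/√12516 = 6.86123.
t = -22.4232 / 6.86123 = -3.2681.
df = n − 2 = 164.
One-sided p ≈ 0.9993, which is ≥ 0.1, so fail to reject H₀.
The data do not give significant evidence that the true slope on distance to city center is positive.

t = -3.2681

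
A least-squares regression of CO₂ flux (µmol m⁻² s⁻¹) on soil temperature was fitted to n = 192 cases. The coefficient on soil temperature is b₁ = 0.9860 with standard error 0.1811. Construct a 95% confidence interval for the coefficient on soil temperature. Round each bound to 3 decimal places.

df = n − 2 = 192 − 2 = 190.
t* = t_{0.025, 190} = 1.972528.
Margin = t* × SE = 1.972528 × 0.1811 = 0.35722.
CI: 0.9860 ± 0.35722 → (0.629, 1.343).
With 95% confidence, each one-unit increase in soil temperature is associated with a change of between 0.629 and 1.343 µmol m⁻² s⁻¹ in CO₂ flux.

(0.629, 1.343)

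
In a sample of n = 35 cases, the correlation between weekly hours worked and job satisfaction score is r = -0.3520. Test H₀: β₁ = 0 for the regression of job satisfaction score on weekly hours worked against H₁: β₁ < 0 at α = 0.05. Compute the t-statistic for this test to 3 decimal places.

t = -2.160

t = r·√(n − 2)/√(1 − r²) = -0.3520·√33/√0.876096 = -2.160.
df = n − 2 = 33.
One-sided p ≈ 0.0191, which is < 0.05, so reject H₀.
There is evidence of a linear association between weekly hours worked and job satisfaction score.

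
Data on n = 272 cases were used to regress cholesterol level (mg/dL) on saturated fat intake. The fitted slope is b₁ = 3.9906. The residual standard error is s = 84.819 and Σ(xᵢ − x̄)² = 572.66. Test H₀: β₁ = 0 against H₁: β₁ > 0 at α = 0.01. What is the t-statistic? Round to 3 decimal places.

SE(b₁) = s/√Sₓₓ = 84.819/√572.66 = 3.54442.
t = 3.9906 / 3.54442 = 1.126.
df = n − 2 = 270.
One-sided p ≈ 0.1306, which is ≥ 0.01, so fail to reject H₀.
The data do not give significant evidence that the true slope on saturated fat intake is positive.

t = 1.126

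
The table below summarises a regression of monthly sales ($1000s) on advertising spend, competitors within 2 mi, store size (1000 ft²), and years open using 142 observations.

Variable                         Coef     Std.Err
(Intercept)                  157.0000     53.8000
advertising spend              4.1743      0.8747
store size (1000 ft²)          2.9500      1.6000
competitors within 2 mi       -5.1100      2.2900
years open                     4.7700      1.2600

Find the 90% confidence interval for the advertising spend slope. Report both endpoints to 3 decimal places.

(2.726, 5.623)

Read off: b = 4.1743, SE = 0.8747 for advertising spend.
df = n − k − 1 = 142 − 4 − 1 = 137.
t* = t_{0.05, 137} = 1.656052.
Margin = t* × SE = 1.656052 × 0.8747 = 1.44855.
CI: 4.1743 ± 1.44855 → (2.726, 5.623).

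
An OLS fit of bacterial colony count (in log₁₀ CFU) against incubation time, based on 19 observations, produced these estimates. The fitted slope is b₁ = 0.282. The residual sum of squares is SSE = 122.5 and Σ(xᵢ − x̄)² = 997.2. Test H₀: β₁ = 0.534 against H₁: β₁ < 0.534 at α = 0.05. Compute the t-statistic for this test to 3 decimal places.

MSE = SSE/(n − 2) = 122.5/17 = 7.20588.
SE(b₁) = √(MSE/Sₓₓ) = √(7.20588/997.2) = 0.0850066.
t = (0.282 − 0.534) / 0.0850066 = -2.964.
df = n − 2 = 17.
One-sided p ≈ 0.0043, which is < 0.05, so reject H₀.
There is evidence that the true slope on incubation time is below 0.534 log₁₀ CFU per unit.

t = -2.964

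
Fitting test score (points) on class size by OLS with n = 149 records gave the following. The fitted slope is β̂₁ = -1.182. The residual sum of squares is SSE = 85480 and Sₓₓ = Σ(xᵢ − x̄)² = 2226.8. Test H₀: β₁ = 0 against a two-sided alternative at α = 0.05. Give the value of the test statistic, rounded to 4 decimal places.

MSE = SSE/(n − 2) = 85480/147 = 581.497.
SE(β̂₁) = √(MSE/Sₓₓ) = √(581.497/2226.8) = 0.511014.
t = -1.182 / 0.511014 = -2.3130.
df = n − 2 = 147.
Two-sided p ≈ 0.0221, which is < 0.05, so reject H₀.
There is evidence that class size is associated with test score.

t = -2.3130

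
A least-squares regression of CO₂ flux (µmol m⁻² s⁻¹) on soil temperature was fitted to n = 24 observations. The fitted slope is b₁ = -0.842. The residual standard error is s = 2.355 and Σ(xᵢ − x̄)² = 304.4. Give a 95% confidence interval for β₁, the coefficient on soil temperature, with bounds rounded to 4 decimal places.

(-1.1219, -0.5621)

SE(b₁) = s/√Sₓₓ = 2.355/√304.4 = 0.13498.
df = n − 2 = 22.
t* = t_{0.025, 22} = 2.073873.
Margin = t* × SE = 2.073873 × 0.13498 = 0.279931.
CI: -0.842 ± 0.279931 → (-1.1219, -0.5621).
With 95% confidence, each one-unit increase in soil temperature is associated with a change of between -1.1219 and -0.5621 µmol m⁻² s⁻¹ in CO₂ flux.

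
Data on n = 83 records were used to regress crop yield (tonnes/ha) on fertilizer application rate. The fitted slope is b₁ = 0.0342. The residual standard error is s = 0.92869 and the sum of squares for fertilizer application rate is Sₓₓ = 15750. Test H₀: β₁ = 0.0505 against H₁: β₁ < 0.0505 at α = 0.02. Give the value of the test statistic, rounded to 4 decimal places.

SE(b₁) = s/√Sₓₓ = 0.92869/√15750 = 0.00739998.
t = (0.0342 − 0.0505) / 0.00739998 = -2.2027.
df = n − 2 = 81.
One-sided p ≈ 0.0152, which is < 0.02, so reject H₀.
There is evidence that the true slope on fertilizer application rate is below 0.0505 tonnes/ha per unit.

t = -2.2027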